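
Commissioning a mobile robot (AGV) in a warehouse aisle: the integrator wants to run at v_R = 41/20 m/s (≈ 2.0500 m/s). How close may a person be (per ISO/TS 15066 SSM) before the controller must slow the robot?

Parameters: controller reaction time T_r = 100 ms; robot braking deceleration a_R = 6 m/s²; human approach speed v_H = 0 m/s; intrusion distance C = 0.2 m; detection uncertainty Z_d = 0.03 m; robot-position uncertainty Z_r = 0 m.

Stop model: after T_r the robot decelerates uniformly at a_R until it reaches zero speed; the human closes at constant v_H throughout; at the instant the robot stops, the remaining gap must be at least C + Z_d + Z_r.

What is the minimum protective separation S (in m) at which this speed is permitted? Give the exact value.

braking lasts T_s = (41/20)/6 = 0.3417 s
robot covers v_R·T_r = 2.0500·0.1000 = 0.2050 m before braking
robot under decel: 2.0500²/(2·6.0000) = 0.3502 m
human closes 0.0000·0.4417 = 0.0000 m
C+Z_d+Z_r = 0.2000+0.0300+0.0000 = 0.2300 m
S_min ≈ 0.2050+0.3502+0.0000+0.2300  ⇒  S_min = 3769/4800 m

S_min = 3769/4800 m = 0.7852 m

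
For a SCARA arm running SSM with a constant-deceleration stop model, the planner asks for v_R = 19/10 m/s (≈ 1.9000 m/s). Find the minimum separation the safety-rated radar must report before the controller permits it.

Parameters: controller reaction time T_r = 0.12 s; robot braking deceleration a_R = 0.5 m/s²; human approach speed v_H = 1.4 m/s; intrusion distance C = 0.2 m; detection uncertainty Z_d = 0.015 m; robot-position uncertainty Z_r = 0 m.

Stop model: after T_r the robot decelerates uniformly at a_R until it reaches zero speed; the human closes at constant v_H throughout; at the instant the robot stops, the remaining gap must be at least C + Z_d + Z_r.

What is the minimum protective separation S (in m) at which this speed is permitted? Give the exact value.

T_s = v_R/a_R = (19/10)/(1/2) = 3.8000 s
robot in T_r: 1.9000·0.1200 = 0.2280 m
braking distance = 1.9000²/(2·0.5000) = 3.6100 m
human over T_r+T_s: 1.4000·(0.1200+3.8000) = 5.4880 m
margins: 0.2000+0.0150+0.0000 = 0.2150 m
S_min ≈ 0.2280+3.6100+5.4880+0.2150  ⇒  S_min = 9541/1000 m

S_min = 9541/1000 m = 9.5410 m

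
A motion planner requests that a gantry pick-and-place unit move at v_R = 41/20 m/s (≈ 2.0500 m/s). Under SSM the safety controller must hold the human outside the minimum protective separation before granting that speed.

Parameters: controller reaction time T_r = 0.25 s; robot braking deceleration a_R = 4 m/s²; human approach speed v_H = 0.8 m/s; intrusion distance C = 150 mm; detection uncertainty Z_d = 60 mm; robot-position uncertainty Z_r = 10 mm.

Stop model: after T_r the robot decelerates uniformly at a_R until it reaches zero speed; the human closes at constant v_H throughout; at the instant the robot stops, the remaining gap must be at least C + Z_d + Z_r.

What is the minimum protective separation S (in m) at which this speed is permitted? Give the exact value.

S_min = 5977/3200 m = 1.8678 m

stop time T_s = (41/20)/4 = 0.5125 s
robot covers v_R·T_r = 2.0500·0.2500 = 0.5125 m before braking
robot covers 2.0500·0.5125 − ½·4.0000·0.5125² = 0.5253 m while stopping
human closes 0.8000·0.7625 = 0.6100 m
residual clearance needed = 0.1500+0.0600+0.0100 = 0.2200 m
S_min ≈ 0.5125+0.5253+0.6100+0.2200  ⇒  S_min = 5977/3200 m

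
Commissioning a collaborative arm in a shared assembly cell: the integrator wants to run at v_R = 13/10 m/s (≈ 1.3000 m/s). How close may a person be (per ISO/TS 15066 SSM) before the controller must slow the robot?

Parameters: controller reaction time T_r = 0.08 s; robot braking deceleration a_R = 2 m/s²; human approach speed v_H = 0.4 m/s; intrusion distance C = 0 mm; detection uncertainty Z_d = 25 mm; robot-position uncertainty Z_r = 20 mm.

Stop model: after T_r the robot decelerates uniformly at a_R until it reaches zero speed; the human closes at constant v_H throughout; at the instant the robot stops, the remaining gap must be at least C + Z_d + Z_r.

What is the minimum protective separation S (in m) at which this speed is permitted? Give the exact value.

T_s = v_R/a_R = (13/10)/2 = 0.6500 s
reaction-phase robot travel = 1.3000·0.0800 = 0.1040 m
robot under decel: 1.3000²/(2·2.0000) = 0.4225 m
person approaches 0.4000·(0.0800+0.6500) = 0.2920 m
residual clearance needed = 0.0000+0.0250+0.0200 = 0.0450 m
S_min ≈ 0.1040+0.4225+0.2920+0.0450  ⇒  S_min = 1727/2000 m

S_min = 1727/2000 m = 0.8635 m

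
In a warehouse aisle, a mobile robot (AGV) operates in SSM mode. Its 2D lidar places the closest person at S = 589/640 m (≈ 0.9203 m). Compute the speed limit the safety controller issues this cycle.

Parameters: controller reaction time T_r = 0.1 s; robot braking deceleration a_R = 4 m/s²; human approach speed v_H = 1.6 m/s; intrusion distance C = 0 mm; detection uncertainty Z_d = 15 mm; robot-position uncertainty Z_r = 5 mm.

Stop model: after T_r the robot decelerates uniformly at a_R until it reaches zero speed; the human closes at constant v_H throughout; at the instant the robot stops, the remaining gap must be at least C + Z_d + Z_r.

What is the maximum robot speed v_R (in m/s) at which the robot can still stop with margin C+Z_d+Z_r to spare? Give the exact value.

v_R_max = 23/20 m/s = 1.1500 m/s

collect terms ⇒ (1/8)·v_R² + (1/2)·v_R + (-2369/3200) = 0
  disc = (1/2)² − 4·(1/8)·(-2369/3200) = 3969/6400 ; √disc = 63/80
  v_R = (−(1/2) + 63/80) / (2·(1/8)) = 23/20 m/s
check:
T_s = v_R/a_R = (23/20)/4 = 0.2875 s
robot in T_r: 1.1500·0.1000 = 0.1150 m
robot covers 1.1500·0.2875 − ½·4.0000·0.2875² = 0.1653 m while stopping
human over T_r+T_s: 1.6000·(0.1000+0.2875) = 0.6200 m
C+Z_d+Z_r = 0.0000+0.0150+0.0050 = 0.0200 m
sum ≈ 0.1150+0.1653+0.6200+0.0200 ≈ 0.9203 m = S ✓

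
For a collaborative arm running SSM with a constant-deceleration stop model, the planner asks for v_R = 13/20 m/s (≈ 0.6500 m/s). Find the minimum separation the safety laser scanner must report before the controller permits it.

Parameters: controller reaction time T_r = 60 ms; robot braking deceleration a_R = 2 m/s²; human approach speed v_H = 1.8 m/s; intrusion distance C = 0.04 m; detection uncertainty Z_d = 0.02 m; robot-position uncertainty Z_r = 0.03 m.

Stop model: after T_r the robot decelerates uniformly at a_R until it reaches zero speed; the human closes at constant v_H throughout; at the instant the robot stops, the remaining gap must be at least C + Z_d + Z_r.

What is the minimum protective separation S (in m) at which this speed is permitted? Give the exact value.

S_min = 7421/8000 m = 0.9276 m

T_s = v_R/a_R = (13/20)/2 = 0.3250 s
reaction-phase robot travel = 0.6500·0.0600 = 0.0390 m
braking distance = 0.6500²/(2·2.0000) = 0.1056 m
human closes 1.8000·0.3850 = 0.6930 m
C+Z_d+Z_r = 0.0400+0.0200+0.0300 = 0.0900 m
S_min ≈ 0.0390+0.1056+0.6930+0.0900  ⇒  S_min = 7421/8000 m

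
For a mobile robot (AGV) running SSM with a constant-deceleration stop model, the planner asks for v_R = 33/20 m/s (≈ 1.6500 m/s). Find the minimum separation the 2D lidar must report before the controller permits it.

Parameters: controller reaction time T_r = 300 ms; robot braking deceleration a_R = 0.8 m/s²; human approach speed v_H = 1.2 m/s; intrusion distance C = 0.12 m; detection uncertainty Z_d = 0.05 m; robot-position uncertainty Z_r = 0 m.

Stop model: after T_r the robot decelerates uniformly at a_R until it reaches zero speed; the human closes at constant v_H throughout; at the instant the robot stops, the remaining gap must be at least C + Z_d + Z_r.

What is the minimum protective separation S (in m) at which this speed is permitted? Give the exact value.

S_min = 3329/640 m = 5.2016 m

braking lasts T_s = (33/20)/(4/5) = 2.0625 s
reaction-phase robot travel = 1.6500·0.3000 = 0.4950 m
braking distance = 1.6500²/(2·0.8000) = 1.7016 m
human closes 1.2000·2.3625 = 2.8350 m
margins: 0.1200+0.0500+0.0000 = 0.1700 m
S_min ≈ 0.4950+1.7016+2.8350+0.1700  ⇒  S_min = 3329/640 m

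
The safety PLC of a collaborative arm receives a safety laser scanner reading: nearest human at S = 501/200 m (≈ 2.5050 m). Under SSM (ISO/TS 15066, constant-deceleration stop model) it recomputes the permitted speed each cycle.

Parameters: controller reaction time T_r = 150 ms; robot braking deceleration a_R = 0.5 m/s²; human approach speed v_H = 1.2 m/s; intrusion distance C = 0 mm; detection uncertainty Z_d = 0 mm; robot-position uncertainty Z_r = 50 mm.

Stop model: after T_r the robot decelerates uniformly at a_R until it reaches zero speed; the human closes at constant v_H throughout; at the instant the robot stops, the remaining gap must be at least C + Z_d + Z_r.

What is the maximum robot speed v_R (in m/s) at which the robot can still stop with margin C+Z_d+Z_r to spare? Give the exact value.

v_R_max = 7/10 m/s = 0.7000 m/s

collect terms ⇒ (1)·v_R² + (51/20)·v_R + (-91/40) = 0
  disc = (51/20)² − 4·(1)·(-91/40) = 6241/400 ; √disc = 79/20
  v_R = (−(51/20) + 79/20) / (2·(1)) = 7/10 m/s
check:
stop time T_s = (7/10)/(1/2) = 1.4000 s
reaction-phase robot travel = 0.7000·0.1500 = 0.1050 m
braking distance = 0.7000²/(2·0.5000) = 0.4900 m
human over T_r+T_s: 1.2000·(0.1500+1.4000) = 1.8600 m
margins: 0.0000+0.0000+0.0500 = 0.0500 m
sum ≈ 0.1050+0.4900+1.8600+0.0500 ≈ 2.5050 m = S ✓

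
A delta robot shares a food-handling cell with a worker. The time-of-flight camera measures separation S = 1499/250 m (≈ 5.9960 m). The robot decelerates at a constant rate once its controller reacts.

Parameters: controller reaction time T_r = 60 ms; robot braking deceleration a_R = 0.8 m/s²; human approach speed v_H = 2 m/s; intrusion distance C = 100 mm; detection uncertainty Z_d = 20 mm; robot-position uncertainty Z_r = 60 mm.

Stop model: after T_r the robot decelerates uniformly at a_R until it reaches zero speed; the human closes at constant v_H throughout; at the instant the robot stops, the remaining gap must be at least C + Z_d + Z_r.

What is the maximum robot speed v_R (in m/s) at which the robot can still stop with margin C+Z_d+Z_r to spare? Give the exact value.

quadratic (5/8)·v² + (64/25)·v + (-712/125) = 0
  disc = (64/25)² − 4·(5/8)·(-712/125) = 12996/625 ; √disc = 114/25
  v_R = (−(64/25) + 114/25) / (2·(5/8)) = 8/5 m/s
check:
stop time T_s = (8/5)/(4/5) = 2.0000 s
robot covers v_R·T_r = 1.6000·0.0600 = 0.0960 m before braking
braking distance = 1.6000²/(2·0.8000) = 1.6000 m
human closes 2.0000·2.0600 = 4.1200 m
margins: 0.1000+0.0200+0.0600 = 0.1800 m
sum ≈ 0.0960+1.6000+4.1200+0.1800 ≈ 5.9960 m = S ✓

v_R_max = 8/5 m/s = 1.6000 m/s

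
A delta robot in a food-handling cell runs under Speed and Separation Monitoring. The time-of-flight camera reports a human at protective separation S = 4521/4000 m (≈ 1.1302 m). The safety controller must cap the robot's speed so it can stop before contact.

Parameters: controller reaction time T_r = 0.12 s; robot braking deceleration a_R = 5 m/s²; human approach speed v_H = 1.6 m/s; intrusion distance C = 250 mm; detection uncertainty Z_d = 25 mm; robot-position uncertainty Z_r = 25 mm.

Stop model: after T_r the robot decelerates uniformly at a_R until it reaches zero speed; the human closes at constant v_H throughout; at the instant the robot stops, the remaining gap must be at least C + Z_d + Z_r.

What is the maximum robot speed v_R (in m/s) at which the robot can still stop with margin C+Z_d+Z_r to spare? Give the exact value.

v_R_max = 23/20 m/s = 1.1500 m/s

at the boundary: (1/10)·v² + (11/25)·v + (-2553/4000) = 0
  disc = (11/25)² − 4·(1/10)·(-2553/4000) = 4489/10000 ; √disc = 67/100
  v_R = (−(11/25) + 67/100) / (2·(1/10)) = 23/20 m/s
check:
T_s = v_R/a_R = (23/20)/5 = 0.2300 s
reaction-phase robot travel = 1.1500·0.1200 = 0.1380 m
robot under decel: 1.1500²/(2·5.0000) = 0.1323 m
human closes 1.6000·0.3500 = 0.5600 m
C+Z_d+Z_r = 0.2500+0.0250+0.0250 = 0.3000 m
sum ≈ 0.1380+0.1323+0.5600+0.3000 ≈ 1.1302 m = S ✓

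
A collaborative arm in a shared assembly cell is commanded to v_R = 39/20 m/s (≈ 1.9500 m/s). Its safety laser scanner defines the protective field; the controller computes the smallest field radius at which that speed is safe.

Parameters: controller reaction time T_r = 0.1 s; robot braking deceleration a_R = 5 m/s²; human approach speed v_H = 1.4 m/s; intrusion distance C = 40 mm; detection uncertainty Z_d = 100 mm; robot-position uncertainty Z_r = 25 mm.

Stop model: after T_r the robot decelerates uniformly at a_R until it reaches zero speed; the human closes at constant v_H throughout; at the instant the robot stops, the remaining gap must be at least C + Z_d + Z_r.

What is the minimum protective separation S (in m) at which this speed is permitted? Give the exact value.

S_min = 1141/800 m = 1.4263 m

braking lasts T_s = (39/20)/5 = 0.3900 s
reaction-phase robot travel = 1.9500·0.1000 = 0.1950 m
robot covers 1.9500·0.3900 − ½·5.0000·0.3900² = 0.3802 m while stopping
person approaches 1.4000·(0.1000+0.3900) = 0.6860 m
C+Z_d+Z_r = 0.0400+0.1000+0.0250 = 0.1650 m
S_min ≈ 0.1950+0.3802+0.6860+0.1650  ⇒  S_min = 1141/800 m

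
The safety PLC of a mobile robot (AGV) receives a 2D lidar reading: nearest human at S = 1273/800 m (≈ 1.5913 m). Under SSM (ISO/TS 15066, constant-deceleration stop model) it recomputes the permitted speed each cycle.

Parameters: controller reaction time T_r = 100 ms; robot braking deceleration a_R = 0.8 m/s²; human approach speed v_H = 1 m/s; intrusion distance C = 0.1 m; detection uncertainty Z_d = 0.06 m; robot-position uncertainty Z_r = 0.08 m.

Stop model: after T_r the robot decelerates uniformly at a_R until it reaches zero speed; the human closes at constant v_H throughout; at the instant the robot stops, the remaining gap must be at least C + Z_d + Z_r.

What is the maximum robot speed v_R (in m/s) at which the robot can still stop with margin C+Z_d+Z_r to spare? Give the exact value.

at the boundary: (5/8)·v² + (27/20)·v + (-1001/800) = 0
  disc = (27/20)² − 4·(5/8)·(-1001/800) = 7921/1600 ; √disc = 89/40
  v_R = (−(27/20) + 89/40) / (2·(5/8)) = 7/10 m/s
check:
T_s = v_R/a_R = (7/10)/(4/5) = 0.8750 s
robot covers v_R·T_r = 0.7000·0.1000 = 0.0700 m before braking
robot under decel: 0.7000²/(2·0.8000) = 0.3063 m
human over T_r+T_s: 1.0000·(0.1000+0.8750) = 0.9750 m
margins: 0.1000+0.0600+0.0800 = 0.2400 m
sum ≈ 0.0700+0.3063+0.9750+0.2400 ≈ 1.5913 m = S ✓

v_R_max = 7/10 m/s = 0.7000 m/s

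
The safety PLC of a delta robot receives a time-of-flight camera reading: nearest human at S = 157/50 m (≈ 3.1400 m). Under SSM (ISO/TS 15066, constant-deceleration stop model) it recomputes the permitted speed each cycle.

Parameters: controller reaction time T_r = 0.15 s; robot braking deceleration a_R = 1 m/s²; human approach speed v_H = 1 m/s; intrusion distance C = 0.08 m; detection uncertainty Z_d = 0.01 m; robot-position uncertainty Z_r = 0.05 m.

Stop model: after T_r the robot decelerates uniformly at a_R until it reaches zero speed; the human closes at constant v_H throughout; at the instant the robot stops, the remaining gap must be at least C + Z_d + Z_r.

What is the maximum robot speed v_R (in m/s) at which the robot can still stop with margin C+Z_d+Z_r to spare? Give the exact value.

quadratic (1/2)·v² + (23/20)·v + (-57/20) = 0
  disc = (23/20)² − 4·(1/2)·(-57/20) = 2809/400 ; √disc = 53/20
  v_R = (−(23/20) + 53/20) / (2·(1/2)) = 3/2 m/s
check:
stop time T_s = (3/2)/1 = 1.5000 s
robot covers v_R·T_r = 1.5000·0.1500 = 0.2250 m before braking
braking distance = 1.5000²/(2·1.0000) = 1.1250 m
human over T_r+T_s: 1.0000·(0.1500+1.5000) = 1.6500 m
margins: 0.0800+0.0100+0.0500 = 0.1400 m
sum ≈ 0.2250+1.1250+1.6500+0.1400 ≈ 3.1400 m = S ✓

v_R_max = 3/2 m/s = 1.5000 m/s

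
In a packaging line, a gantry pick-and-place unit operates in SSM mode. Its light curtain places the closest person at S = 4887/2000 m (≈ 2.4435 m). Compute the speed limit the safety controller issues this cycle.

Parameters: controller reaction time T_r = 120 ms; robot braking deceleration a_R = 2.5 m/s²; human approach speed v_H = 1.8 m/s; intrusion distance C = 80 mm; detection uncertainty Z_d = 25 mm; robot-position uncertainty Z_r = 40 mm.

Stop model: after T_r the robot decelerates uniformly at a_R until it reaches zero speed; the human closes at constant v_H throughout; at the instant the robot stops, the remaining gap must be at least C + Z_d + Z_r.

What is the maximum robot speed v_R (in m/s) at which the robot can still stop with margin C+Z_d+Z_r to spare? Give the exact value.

at the boundary: (1/5)·v² + (21/25)·v + (-833/400) = 0
  disc = (21/25)² − 4·(1/5)·(-833/400) = 5929/2500 ; √disc = 77/50
  v_R = (−(21/25) + 77/50) / (2·(1/5)) = 7/4 m/s
check:
stop time T_s = (7/4)/(5/2) = 0.7000 s
reaction-phase robot travel = 1.7500·0.1200 = 0.2100 m
robot under decel: 1.7500²/(2·2.5000) = 0.6125 m
person approaches 1.8000·(0.1200+0.7000) = 1.4760 m
margins: 0.0800+0.0250+0.0400 = 0.1450 m
sum ≈ 0.2100+0.6125+1.4760+0.1450 ≈ 2.4435 m = S ✓

v_R_max = 7/4 m/s = 1.7500 m/s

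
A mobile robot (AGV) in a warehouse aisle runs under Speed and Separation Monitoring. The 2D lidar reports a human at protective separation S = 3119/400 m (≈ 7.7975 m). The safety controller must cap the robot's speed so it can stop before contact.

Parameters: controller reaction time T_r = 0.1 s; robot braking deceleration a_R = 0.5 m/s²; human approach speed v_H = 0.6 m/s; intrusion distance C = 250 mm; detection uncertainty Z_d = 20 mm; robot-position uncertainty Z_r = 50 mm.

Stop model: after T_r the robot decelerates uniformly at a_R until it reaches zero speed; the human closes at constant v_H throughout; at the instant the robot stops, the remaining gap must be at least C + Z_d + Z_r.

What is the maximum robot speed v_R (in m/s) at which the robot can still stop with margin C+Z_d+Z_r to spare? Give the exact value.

collect terms ⇒ (1)·v_R² + (13/10)·v_R + (-2967/400) = 0
  disc = (13/10)² − 4·(1)·(-2967/400) = 784/25 ; √disc = 28/5
  v_R = (−(13/10) + 28/5) / (2·(1)) = 43/20 m/s
check:
T_s = v_R/a_R = (43/20)/(1/2) = 4.3000 s
reaction-phase robot travel = 2.1500·0.1000 = 0.2150 m
robot covers 2.1500·4.3000 − ½·0.5000·4.3000² = 4.6225 m while stopping
person approaches 0.6000·(0.1000+4.3000) = 2.6400 m
margins: 0.2500+0.0200+0.0500 = 0.3200 m
sum ≈ 0.2150+4.6225+2.6400+0.3200 ≈ 7.7975 m = S ✓

v_R_max = 43/20 m/s = 2.1500 m/s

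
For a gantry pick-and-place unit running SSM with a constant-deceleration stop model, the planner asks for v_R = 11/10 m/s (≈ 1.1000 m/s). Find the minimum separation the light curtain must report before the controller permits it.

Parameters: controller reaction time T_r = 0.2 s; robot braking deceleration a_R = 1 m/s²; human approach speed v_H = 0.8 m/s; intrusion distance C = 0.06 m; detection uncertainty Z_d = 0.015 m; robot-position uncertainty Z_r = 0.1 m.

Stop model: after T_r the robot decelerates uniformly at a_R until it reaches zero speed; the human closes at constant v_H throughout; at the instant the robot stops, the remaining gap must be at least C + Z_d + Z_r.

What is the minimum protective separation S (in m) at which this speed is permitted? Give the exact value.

S_min = 51/25 m = 2.0400 m

braking lasts T_s = (11/10)/1 = 1.1000 s
robot in T_r: 1.1000·0.2000 = 0.2200 m
braking distance = 1.1000²/(2·1.0000) = 0.6050 m
person approaches 0.8000·(0.2000+1.1000) = 1.0400 m
margins: 0.0600+0.0150+0.1000 = 0.1750 m
S_min ≈ 0.2200+0.6050+1.0400+0.1750  ⇒  S_min = 51/25 m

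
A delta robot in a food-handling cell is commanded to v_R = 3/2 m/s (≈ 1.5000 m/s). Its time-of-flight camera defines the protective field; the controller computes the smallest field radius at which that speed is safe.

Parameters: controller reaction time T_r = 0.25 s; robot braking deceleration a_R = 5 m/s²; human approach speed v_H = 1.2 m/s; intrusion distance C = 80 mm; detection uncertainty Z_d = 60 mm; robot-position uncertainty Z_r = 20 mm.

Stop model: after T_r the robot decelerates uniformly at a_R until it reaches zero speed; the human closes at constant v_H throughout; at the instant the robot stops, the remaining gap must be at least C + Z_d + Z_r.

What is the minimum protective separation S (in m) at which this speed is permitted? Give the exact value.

stop time T_s = (3/2)/5 = 0.3000 s
robot covers v_R·T_r = 1.5000·0.2500 = 0.3750 m before braking
braking distance = 1.5000²/(2·5.0000) = 0.2250 m
human closes 1.2000·0.5500 = 0.6600 m
C+Z_d+Z_r = 0.0800+0.0600+0.0200 = 0.1600 m
S_min ≈ 0.3750+0.2250+0.6600+0.1600  ⇒  S_min = 71/50 m

S_min = 71/50 m = 1.4200 m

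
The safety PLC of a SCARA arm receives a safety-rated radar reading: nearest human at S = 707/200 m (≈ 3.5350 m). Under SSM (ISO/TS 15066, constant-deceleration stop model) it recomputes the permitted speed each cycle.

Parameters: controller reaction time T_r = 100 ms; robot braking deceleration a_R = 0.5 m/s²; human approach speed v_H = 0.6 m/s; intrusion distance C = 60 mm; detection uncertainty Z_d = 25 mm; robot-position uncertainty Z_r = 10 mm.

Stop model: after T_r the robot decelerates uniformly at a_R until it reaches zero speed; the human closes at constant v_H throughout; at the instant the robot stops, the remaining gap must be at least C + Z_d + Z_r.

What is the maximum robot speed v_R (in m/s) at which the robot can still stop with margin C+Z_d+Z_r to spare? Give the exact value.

v_R_max = 13/10 m/s = 1.3000 m/s

collect terms ⇒ (1)·v_R² + (13/10)·v_R + (-169/50) = 0
  disc = (13/10)² − 4·(1)·(-169/50) = 1521/100 ; √disc = 39/10
  v_R = (−(13/10) + 39/10) / (2·(1)) = 13/10 m/s
check:
stop time T_s = (13/10)/(1/2) = 2.6000 s
reaction-phase robot travel = 1.3000·0.1000 = 0.1300 m
braking distance = 1.3000²/(2·0.5000) = 1.6900 m
human closes 0.6000·2.7000 = 1.6200 m
residual clearance needed = 0.0600+0.0250+0.0100 = 0.0950 m
sum ≈ 0.1300+1.6900+1.6200+0.0950 ≈ 3.5350 m = S ✓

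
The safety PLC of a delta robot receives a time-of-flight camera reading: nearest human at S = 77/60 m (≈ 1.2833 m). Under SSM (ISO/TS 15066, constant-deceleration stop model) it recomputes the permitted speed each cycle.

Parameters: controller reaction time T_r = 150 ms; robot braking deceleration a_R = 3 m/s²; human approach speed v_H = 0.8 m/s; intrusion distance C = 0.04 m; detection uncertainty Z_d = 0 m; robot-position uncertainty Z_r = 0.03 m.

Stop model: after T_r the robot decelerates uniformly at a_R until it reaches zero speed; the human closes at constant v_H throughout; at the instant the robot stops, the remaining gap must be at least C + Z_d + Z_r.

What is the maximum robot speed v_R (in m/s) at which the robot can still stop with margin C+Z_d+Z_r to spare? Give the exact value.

v_R_max = 8/5 m/s = 1.6000 m/s

collect terms ⇒ (1/6)·v_R² + (5/12)·v_R + (-82/75) = 0
  disc = (5/12)² − 4·(1/6)·(-82/75) = 361/400 ; √disc = 19/20
  v_R = (−(5/12) + 19/20) / (2·(1/6)) = 8/5 m/s
check:
stop time T_s = (8/5)/3 = 0.5333 s
robot covers v_R·T_r = 1.6000·0.1500 = 0.2400 m before braking
braking distance = 1.6000²/(2·3.0000) = 0.4267 m
person approaches 0.8000·(0.1500+0.5333) = 0.5467 m
margins: 0.0400+0.0000+0.0300 = 0.0700 m
sum ≈ 0.2400+0.4267+0.5467+0.0700 ≈ 1.2833 m = S ✓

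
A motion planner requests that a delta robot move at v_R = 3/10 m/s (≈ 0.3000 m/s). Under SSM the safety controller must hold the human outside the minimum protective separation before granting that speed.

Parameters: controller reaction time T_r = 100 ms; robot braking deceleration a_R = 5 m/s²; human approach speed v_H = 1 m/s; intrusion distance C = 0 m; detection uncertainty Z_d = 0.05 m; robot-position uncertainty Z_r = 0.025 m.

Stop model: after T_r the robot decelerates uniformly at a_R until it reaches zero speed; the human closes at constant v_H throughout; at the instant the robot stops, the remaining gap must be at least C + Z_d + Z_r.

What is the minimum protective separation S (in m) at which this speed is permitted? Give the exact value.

T_s = v_R/a_R = (3/10)/5 = 0.0600 s
robot covers v_R·T_r = 0.3000·0.1000 = 0.0300 m before braking
braking distance = 0.3000²/(2·5.0000) = 0.0090 m
human closes 1.0000·0.1600 = 0.1600 m
C+Z_d+Z_r = 0.0000+0.0500+0.0250 = 0.0750 m
S_min ≈ 0.0300+0.0090+0.1600+0.0750  ⇒  S_min = 137/500 m

S_min = 137/500 m = 0.2740 m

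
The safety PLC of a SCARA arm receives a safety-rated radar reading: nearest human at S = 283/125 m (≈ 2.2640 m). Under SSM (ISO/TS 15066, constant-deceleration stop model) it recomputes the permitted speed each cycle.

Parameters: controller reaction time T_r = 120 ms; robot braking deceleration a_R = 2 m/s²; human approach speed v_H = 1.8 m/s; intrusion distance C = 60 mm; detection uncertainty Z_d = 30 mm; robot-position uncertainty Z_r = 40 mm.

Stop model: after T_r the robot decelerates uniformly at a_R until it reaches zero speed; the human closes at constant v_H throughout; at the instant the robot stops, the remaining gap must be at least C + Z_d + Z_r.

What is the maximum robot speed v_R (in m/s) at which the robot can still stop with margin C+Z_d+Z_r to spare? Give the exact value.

collect terms ⇒ (1/4)·v_R² + (51/50)·v_R + (-959/500) = 0
  disc = (51/50)² − 4·(1/4)·(-959/500) = 1849/625 ; √disc = 43/25
  v_R = (−(51/50) + 43/25) / (2·(1/4)) = 7/5 m/s
check:
stop time T_s = (7/5)/2 = 0.7000 s
reaction-phase robot travel = 1.4000·0.1200 = 0.1680 m
robot under decel: 1.4000²/(2·2.0000) = 0.4900 m
human closes 1.8000·0.8200 = 1.4760 m
margins: 0.0600+0.0300+0.0400 = 0.1300 m
sum ≈ 0.1680+0.4900+1.4760+0.1300 ≈ 2.2640 m = S ✓

v_R_max = 7/5 m/s = 1.4000 m/s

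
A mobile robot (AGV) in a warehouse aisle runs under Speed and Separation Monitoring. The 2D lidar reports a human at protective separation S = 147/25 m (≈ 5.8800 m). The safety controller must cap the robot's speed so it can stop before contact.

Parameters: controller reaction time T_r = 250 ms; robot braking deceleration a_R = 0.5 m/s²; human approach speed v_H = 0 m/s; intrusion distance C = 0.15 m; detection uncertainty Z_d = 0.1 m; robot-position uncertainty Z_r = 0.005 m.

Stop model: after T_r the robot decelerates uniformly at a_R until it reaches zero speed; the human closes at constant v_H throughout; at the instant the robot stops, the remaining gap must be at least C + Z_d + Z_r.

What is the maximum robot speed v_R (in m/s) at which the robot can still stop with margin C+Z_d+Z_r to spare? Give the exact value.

v_R_max = 9/4 m/s = 2.2500 m/s

at the boundary: (1)·v² + (1/4)·v + (-45/8) = 0
  disc = (1/4)² − 4·(1)·(-45/8) = 361/16 ; √disc = 19/4
  v_R = (−(1/4) + 19/4) / (2·(1)) = 9/4 m/s
check:
braking lasts T_s = (9/4)/(1/2) = 4.5000 s
robot covers v_R·T_r = 2.2500·0.2500 = 0.5625 m before braking
robot under decel: 2.2500²/(2·0.5000) = 5.0625 m
human over T_r+T_s: 0.0000·(0.2500+4.5000) = 0.0000 m
margins: 0.1500+0.1000+0.0050 = 0.2550 m
sum ≈ 0.5625+5.0625+0.0000+0.2550 ≈ 5.8800 m = S ✓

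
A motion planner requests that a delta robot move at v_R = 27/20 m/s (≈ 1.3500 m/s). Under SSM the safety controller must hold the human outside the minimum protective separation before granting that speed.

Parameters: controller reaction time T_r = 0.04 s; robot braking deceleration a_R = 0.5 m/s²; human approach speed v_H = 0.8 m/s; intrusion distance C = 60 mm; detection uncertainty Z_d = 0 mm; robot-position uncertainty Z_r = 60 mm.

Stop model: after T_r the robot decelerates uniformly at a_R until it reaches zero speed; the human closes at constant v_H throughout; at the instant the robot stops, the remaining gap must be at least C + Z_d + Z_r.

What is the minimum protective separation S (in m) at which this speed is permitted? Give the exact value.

braking lasts T_s = (27/20)/(1/2) = 2.7000 s
robot covers v_R·T_r = 1.3500·0.0400 = 0.0540 m before braking
robot covers 1.3500·2.7000 − ½·0.5000·2.7000² = 1.8225 m while stopping
human over T_r+T_s: 0.8000·(0.0400+2.7000) = 2.1920 m
margins: 0.0600+0.0000+0.0600 = 0.1200 m
S_min ≈ 0.0540+1.8225+2.1920+0.1200  ⇒  S_min = 8377/2000 m

S_min = 8377/2000 m = 4.1885 m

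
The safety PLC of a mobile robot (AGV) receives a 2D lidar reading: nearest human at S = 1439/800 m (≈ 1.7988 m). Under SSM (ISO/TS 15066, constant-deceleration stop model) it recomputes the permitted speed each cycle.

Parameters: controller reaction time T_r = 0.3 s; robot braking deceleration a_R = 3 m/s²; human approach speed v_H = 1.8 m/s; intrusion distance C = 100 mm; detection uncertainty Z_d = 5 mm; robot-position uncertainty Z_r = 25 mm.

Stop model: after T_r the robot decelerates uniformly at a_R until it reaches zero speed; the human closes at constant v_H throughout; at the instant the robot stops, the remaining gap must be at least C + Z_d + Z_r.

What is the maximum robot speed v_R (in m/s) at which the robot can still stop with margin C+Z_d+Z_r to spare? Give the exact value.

quadratic (1/6)·v² + (9/10)·v + (-903/800) = 0
  disc = (9/10)² − 4·(1/6)·(-903/800) = 25/16 ; √disc = 5/4
  v_R = (−(9/10) + 5/4) / (2·(1/6)) = 21/20 m/s
check:
braking lasts T_s = (21/20)/3 = 0.3500 s
robot in T_r: 1.0500·0.3000 = 0.3150 m
robot covers 1.0500·0.3500 − ½·3.0000·0.3500² = 0.1837 m while stopping
human closes 1.8000·0.6500 = 1.1700 m
residual clearance needed = 0.1000+0.0050+0.0250 = 0.1300 m
sum ≈ 0.3150+0.1837+1.1700+0.1300 ≈ 1.7988 m = S ✓

v_R_max = 21/20 m/s = 1.0500 m/s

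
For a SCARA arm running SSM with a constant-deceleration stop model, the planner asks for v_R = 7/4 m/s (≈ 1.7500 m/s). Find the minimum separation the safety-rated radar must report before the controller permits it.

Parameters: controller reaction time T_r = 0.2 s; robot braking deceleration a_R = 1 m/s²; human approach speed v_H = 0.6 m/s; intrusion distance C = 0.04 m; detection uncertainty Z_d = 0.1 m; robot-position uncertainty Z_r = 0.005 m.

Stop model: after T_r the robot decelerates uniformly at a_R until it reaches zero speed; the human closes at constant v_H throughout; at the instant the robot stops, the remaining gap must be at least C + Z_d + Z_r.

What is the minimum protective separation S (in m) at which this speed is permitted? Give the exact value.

braking lasts T_s = (7/4)/1 = 1.7500 s
robot in T_r: 1.7500·0.2000 = 0.3500 m
robot under decel: 1.7500²/(2·1.0000) = 1.5312 m
person approaches 0.6000·(0.2000+1.7500) = 1.1700 m
margins: 0.0400+0.1000+0.0050 = 0.1450 m
S_min ≈ 0.3500+1.5312+1.1700+0.1450  ⇒  S_min = 2557/800 m

S_min = 2557/800 m = 3.1963 m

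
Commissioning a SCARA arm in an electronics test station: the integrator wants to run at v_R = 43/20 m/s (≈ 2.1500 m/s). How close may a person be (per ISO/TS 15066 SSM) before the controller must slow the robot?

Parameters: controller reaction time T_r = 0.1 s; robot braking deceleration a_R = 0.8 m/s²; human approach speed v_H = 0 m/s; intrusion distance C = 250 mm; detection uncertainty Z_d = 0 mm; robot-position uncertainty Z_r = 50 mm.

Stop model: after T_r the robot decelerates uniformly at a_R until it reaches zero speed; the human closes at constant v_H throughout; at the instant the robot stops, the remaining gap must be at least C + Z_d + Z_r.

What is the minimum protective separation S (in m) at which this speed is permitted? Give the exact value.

T_s = v_R/a_R = (43/20)/(4/5) = 2.6875 s
reaction-phase robot travel = 2.1500·0.1000 = 0.2150 m
braking distance = 2.1500²/(2·0.8000) = 2.8891 m
human over T_r+T_s: 0.0000·(0.1000+2.6875) = 0.0000 m
margins: 0.2500+0.0000+0.0500 = 0.3000 m
S_min ≈ 0.2150+2.8891+0.0000+0.3000  ⇒  S_min = 10893/3200 m

S_min = 10893/3200 m = 3.4041 m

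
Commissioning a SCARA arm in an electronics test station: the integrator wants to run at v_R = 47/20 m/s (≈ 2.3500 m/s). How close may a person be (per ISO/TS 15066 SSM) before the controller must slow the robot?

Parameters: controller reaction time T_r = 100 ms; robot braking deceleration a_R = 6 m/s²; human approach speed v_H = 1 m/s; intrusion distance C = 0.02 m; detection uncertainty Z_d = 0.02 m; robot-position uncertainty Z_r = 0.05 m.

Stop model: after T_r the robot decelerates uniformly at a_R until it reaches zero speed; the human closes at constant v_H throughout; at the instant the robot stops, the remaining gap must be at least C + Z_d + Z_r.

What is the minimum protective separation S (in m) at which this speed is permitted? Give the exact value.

T_s = v_R/a_R = (47/20)/6 = 0.3917 s
robot covers v_R·T_r = 2.3500·0.1000 = 0.2350 m before braking
robot covers 2.3500·0.3917 − ½·6.0000·0.3917² = 0.4602 m while stopping
human closes 1.0000·0.4917 = 0.4917 m
residual clearance needed = 0.0200+0.0200+0.0500 = 0.0900 m
S_min ≈ 0.2350+0.4602+0.4917+0.0900  ⇒  S_min = 2043/1600 m

S_min = 2043/1600 m = 1.2769 m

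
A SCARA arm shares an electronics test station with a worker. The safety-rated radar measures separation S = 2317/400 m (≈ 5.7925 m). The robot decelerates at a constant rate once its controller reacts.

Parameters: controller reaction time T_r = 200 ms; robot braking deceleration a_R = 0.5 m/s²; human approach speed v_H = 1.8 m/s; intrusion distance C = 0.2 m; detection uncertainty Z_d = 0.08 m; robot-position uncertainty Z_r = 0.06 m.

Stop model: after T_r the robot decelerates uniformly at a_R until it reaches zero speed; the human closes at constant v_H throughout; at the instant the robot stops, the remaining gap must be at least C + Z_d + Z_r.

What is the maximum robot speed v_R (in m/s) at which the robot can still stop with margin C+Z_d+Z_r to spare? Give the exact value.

collect terms ⇒ (1)·v_R² + (19/5)·v_R + (-2037/400) = 0
  disc = (19/5)² − 4·(1)·(-2037/400) = 3481/100 ; √disc = 59/10
  v_R = (−(19/5) + 59/10) / (2·(1)) = 21/20 m/s
check:
braking lasts T_s = (21/20)/(1/2) = 2.1000 s
robot in T_r: 1.0500·0.2000 = 0.2100 m
robot under decel: 1.0500²/(2·0.5000) = 1.1025 m
human over T_r+T_s: 1.8000·(0.2000+2.1000) = 4.1400 m
C+Z_d+Z_r = 0.2000+0.0800+0.0600 = 0.3400 m
sum ≈ 0.2100+1.1025+4.1400+0.3400 ≈ 5.7925 m = S ✓

v_R_max = 21/20 m/s = 1.0500 m/s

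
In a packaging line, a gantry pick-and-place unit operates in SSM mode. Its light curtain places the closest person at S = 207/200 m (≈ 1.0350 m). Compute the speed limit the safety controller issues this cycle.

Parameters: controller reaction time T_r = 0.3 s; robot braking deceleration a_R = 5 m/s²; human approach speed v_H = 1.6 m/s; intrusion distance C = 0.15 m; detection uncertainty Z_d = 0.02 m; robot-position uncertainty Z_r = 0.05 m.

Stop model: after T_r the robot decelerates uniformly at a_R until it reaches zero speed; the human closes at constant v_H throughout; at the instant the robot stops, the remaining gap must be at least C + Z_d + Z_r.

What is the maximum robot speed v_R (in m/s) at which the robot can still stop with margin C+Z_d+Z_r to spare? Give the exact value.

v_R_max = 1/2 m/s = 0.5000 m/s

quadratic (1/10)·v² + (31/50)·v + (-67/200) = 0
  disc = (31/50)² − 4·(1/10)·(-67/200) = 324/625 ; √disc = 18/25
  v_R = (−(31/50) + 18/25) / (2·(1/10)) = 1/2 m/s
check:
T_s = v_R/a_R = (1/2)/5 = 0.1000 s
reaction-phase robot travel = 0.5000·0.3000 = 0.1500 m
robot covers 0.5000·0.1000 − ½·5.0000·0.1000² = 0.0250 m while stopping
human over T_r+T_s: 1.6000·(0.3000+0.1000) = 0.6400 m
C+Z_d+Z_r = 0.1500+0.0200+0.0500 = 0.2200 m
sum ≈ 0.1500+0.0250+0.6400+0.2200 ≈ 1.0350 m = S ✓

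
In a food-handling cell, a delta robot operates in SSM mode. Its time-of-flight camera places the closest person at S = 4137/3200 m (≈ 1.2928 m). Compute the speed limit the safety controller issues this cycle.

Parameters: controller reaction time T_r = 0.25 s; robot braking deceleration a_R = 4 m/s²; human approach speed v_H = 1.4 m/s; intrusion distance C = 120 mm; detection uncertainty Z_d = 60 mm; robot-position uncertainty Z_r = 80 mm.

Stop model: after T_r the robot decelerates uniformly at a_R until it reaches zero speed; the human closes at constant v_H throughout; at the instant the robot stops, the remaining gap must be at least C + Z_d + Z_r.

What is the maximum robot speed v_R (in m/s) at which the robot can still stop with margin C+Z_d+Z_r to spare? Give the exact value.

v_R_max = 19/20 m/s = 0.9500 m/s

at the boundary: (1/8)·v² + (3/5)·v + (-437/640) = 0
  disc = (3/5)² − 4·(1/8)·(-437/640) = 4489/6400 ; √disc = 67/80
  v_R = (−(3/5) + 67/80) / (2·(1/8)) = 19/20 m/s
check:
T_s = v_R/a_R = (19/20)/4 = 0.2375 s
robot covers v_R·T_r = 0.9500·0.2500 = 0.2375 m before braking
robot covers 0.9500·0.2375 − ½·4.0000·0.2375² = 0.1128 m while stopping
human over T_r+T_s: 1.4000·(0.2500+0.2375) = 0.6825 m
C+Z_d+Z_r = 0.1200+0.0600+0.0800 = 0.2600 m
sum ≈ 0.2375+0.1128+0.6825+0.2600 ≈ 1.2928 m = S ✓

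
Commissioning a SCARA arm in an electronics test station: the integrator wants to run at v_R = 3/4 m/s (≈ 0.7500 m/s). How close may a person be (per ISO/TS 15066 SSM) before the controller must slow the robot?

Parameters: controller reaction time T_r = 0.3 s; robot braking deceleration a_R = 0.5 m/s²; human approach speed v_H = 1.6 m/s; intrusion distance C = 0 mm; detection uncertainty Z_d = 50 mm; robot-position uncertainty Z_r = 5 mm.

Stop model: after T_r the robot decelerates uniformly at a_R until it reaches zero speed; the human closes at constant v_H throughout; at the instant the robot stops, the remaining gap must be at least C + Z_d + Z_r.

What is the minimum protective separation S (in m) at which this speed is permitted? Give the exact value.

S_min = 1489/400 m = 3.7225 m

braking lasts T_s = (3/4)/(1/2) = 1.5000 s
robot in T_r: 0.7500·0.3000 = 0.2250 m
braking distance = 0.7500²/(2·0.5000) = 0.5625 m
person approaches 1.6000·(0.3000+1.5000) = 2.8800 m
margins: 0.0000+0.0500+0.0050 = 0.0550 m
S_min ≈ 0.2250+0.5625+2.8800+0.0550  ⇒  S_min = 1489/400 m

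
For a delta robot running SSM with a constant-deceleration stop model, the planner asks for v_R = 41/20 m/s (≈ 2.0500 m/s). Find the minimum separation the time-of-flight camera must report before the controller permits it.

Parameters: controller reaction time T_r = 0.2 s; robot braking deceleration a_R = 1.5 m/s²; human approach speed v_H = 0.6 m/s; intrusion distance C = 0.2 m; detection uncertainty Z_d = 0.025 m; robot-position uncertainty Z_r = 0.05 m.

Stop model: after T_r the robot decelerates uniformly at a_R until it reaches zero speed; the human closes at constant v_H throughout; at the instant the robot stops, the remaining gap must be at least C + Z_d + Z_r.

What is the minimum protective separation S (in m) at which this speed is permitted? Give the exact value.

stop time T_s = (41/20)/(3/2) = 1.3667 s
robot covers v_R·T_r = 2.0500·0.2000 = 0.4100 m before braking
robot covers 2.0500·1.3667 − ½·1.5000·1.3667² = 1.4008 m while stopping
person approaches 0.6000·(0.2000+1.3667) = 0.9400 m
C+Z_d+Z_r = 0.2000+0.0250+0.0500 = 0.2750 m
S_min ≈ 0.4100+1.4008+0.9400+0.2750  ⇒  S_min = 3631/1200 m

S_min = 3631/1200 m = 3.0258 m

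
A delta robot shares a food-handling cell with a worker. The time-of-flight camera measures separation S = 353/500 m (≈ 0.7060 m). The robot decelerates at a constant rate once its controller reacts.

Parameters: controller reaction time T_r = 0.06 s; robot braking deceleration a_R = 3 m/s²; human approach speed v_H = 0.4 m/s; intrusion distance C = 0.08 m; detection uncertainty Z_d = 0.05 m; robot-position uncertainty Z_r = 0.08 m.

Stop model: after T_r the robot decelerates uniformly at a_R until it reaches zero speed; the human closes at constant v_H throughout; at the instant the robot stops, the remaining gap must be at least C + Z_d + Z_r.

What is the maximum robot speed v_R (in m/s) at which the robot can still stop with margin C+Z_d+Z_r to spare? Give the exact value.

quadratic (1/6)·v² + (29/150)·v + (-59/125) = 0
  disc = (29/150)² − 4·(1/6)·(-59/125) = 7921/22500 ; √disc = 89/150
  v_R = (−(29/150) + 89/150) / (2·(1/6)) = 6/5 m/s
check:
T_s = v_R/a_R = (6/5)/3 = 0.4000 s
robot covers v_R·T_r = 1.2000·0.0600 = 0.0720 m before braking
robot covers 1.2000·0.4000 − ½·3.0000·0.4000² = 0.2400 m while stopping
human closes 0.4000·0.4600 = 0.1840 m
residual clearance needed = 0.0800+0.0500+0.0800 = 0.2100 m
sum ≈ 0.0720+0.2400+0.1840+0.2100 ≈ 0.7060 m = S ✓

v_R_max = 6/5 m/s = 1.2000 m/s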